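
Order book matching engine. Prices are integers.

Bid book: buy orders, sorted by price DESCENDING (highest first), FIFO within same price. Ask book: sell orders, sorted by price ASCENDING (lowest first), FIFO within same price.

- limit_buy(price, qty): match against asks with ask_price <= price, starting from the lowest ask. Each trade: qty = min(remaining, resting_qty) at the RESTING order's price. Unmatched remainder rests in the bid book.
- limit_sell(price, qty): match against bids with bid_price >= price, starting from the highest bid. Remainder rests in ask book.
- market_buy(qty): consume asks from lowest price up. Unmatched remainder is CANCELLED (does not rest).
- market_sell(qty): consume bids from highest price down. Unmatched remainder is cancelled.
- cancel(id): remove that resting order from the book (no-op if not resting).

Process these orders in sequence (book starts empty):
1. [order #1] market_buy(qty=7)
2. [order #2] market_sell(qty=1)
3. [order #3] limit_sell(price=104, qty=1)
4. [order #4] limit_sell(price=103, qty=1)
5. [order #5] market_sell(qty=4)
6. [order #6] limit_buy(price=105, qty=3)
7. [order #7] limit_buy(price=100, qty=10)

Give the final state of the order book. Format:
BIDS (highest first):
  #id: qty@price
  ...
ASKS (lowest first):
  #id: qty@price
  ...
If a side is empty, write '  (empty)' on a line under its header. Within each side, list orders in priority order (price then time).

After op 1 [order #1] market_buy(qty=7): fills=none; bids=[-] asks=[-]
After op 2 [order #2] market_sell(qty=1): fills=none; bids=[-] asks=[-]
After op 3 [order #3] limit_sell(price=104, qty=1): fills=none; bids=[-] asks=[#3:1@104]
After op 4 [order #4] limit_sell(price=103, qty=1): fills=none; bids=[-] asks=[#4:1@103 #3:1@104]
After op 5 [order #5] market_sell(qty=4): fills=none; bids=[-] asks=[#4:1@103 #3:1@104]
After op 6 [order #6] limit_buy(price=105, qty=3): fills=#6x#4:1@103 #6x#3:1@104; bids=[#6:1@105] asks=[-]
After op 7 [order #7] limit_buy(price=100, qty=10): fills=none; bids=[#6:1@105 #7:10@100] asks=[-]

Answer: BIDS (highest first):
  #6: 1@105
  #7: 10@100
ASKS (lowest first):
  (empty)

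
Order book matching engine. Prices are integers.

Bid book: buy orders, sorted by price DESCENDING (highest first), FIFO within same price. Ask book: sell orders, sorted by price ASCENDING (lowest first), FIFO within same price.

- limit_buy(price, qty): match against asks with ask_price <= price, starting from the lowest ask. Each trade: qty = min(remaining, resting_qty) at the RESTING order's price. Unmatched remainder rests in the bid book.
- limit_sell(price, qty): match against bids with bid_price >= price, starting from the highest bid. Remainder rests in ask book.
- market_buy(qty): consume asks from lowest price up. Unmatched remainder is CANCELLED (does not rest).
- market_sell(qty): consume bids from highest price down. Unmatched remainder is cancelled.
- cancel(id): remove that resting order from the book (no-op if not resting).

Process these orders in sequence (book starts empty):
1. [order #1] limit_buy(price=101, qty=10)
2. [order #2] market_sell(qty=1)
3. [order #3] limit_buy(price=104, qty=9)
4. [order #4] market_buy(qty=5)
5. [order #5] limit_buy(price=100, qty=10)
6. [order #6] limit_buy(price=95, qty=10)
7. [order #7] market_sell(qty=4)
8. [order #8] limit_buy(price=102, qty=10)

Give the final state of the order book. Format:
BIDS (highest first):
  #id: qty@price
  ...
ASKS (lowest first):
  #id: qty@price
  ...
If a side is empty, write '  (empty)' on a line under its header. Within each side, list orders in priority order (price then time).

After op 1 [order #1] limit_buy(price=101, qty=10): fills=none; bids=[#1:10@101] asks=[-]
After op 2 [order #2] market_sell(qty=1): fills=#1x#2:1@101; bids=[#1:9@101] asks=[-]
After op 3 [order #3] limit_buy(price=104, qty=9): fills=none; bids=[#3:9@104 #1:9@101] asks=[-]
After op 4 [order #4] market_buy(qty=5): fills=none; bids=[#3:9@104 #1:9@101] asks=[-]
After op 5 [order #5] limit_buy(price=100, qty=10): fills=none; bids=[#3:9@104 #1:9@101 #5:10@100] asks=[-]
After op 6 [order #6] limit_buy(price=95, qty=10): fills=none; bids=[#3:9@104 #1:9@101 #5:10@100 #6:10@95] asks=[-]
After op 7 [order #7] market_sell(qty=4): fills=#3x#7:4@104; bids=[#3:5@104 #1:9@101 #5:10@100 #6:10@95] asks=[-]
After op 8 [order #8] limit_buy(price=102, qty=10): fills=none; bids=[#3:5@104 #8:10@102 #1:9@101 #5:10@100 #6:10@95] asks=[-]

Answer: BIDS (highest first):
  #3: 5@104
  #8: 10@102
  #1: 9@101
  #5: 10@100
  #6: 10@95
ASKS (lowest first):
  (empty)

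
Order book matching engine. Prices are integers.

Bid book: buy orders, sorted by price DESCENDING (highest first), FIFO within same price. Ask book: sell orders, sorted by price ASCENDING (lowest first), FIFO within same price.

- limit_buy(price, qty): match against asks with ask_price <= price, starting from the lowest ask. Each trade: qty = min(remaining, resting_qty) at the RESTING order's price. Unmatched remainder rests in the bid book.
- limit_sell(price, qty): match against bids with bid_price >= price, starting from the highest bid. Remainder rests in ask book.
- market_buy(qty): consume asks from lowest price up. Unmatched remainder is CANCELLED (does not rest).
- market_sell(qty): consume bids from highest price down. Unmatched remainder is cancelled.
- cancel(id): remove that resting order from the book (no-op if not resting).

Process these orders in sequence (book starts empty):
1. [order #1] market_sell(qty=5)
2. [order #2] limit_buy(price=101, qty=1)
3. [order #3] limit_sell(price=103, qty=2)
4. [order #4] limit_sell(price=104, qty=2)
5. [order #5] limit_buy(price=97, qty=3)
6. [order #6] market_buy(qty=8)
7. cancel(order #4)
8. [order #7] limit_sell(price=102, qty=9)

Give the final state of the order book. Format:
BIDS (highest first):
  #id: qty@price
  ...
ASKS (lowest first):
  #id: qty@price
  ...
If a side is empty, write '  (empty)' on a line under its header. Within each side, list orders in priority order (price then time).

Answer: BIDS (highest first):
  #2: 1@101
  #5: 3@97
ASKS (lowest first):
  #7: 9@102

Derivation:
After op 1 [order #1] market_sell(qty=5): fills=none; bids=[-] asks=[-]
After op 2 [order #2] limit_buy(price=101, qty=1): fills=none; bids=[#2:1@101] asks=[-]
After op 3 [order #3] limit_sell(price=103, qty=2): fills=none; bids=[#2:1@101] asks=[#3:2@103]
After op 4 [order #4] limit_sell(price=104, qty=2): fills=none; bids=[#2:1@101] asks=[#3:2@103 #4:2@104]
After op 5 [order #5] limit_buy(price=97, qty=3): fills=none; bids=[#2:1@101 #5:3@97] asks=[#3:2@103 #4:2@104]
After op 6 [order #6] market_buy(qty=8): fills=#6x#3:2@103 #6x#4:2@104; bids=[#2:1@101 #5:3@97] asks=[-]
After op 7 cancel(order #4): fills=none; bids=[#2:1@101 #5:3@97] asks=[-]
After op 8 [order #7] limit_sell(price=102, qty=9): fills=none; bids=[#2:1@101 #5:3@97] asks=[#7:9@102]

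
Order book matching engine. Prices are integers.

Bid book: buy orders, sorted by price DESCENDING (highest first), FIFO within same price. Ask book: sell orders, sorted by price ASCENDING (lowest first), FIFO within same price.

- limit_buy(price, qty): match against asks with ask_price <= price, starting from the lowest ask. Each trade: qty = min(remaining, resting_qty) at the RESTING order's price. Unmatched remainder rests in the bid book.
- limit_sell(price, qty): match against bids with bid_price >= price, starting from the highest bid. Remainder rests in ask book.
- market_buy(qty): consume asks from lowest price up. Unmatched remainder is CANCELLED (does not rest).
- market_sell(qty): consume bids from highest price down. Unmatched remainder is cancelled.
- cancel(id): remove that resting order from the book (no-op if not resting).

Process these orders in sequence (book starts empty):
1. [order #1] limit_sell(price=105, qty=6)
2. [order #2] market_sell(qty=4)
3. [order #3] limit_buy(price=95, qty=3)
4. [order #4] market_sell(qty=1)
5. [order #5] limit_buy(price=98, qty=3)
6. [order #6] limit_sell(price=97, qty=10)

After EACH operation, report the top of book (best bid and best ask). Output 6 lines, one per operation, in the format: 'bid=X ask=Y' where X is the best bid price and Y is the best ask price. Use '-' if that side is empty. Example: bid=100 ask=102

After op 1 [order #1] limit_sell(price=105, qty=6): fills=none; bids=[-] asks=[#1:6@105]
After op 2 [order #2] market_sell(qty=4): fills=none; bids=[-] asks=[#1:6@105]
After op 3 [order #3] limit_buy(price=95, qty=3): fills=none; bids=[#3:3@95] asks=[#1:6@105]
After op 4 [order #4] market_sell(qty=1): fills=#3x#4:1@95; bids=[#3:2@95] asks=[#1:6@105]
After op 5 [order #5] limit_buy(price=98, qty=3): fills=none; bids=[#5:3@98 #3:2@95] asks=[#1:6@105]
After op 6 [order #6] limit_sell(price=97, qty=10): fills=#5x#6:3@98; bids=[#3:2@95] asks=[#6:7@97 #1:6@105]

Answer: bid=- ask=105
bid=- ask=105
bid=95 ask=105
bid=95 ask=105
bid=98 ask=105
bid=95 ask=97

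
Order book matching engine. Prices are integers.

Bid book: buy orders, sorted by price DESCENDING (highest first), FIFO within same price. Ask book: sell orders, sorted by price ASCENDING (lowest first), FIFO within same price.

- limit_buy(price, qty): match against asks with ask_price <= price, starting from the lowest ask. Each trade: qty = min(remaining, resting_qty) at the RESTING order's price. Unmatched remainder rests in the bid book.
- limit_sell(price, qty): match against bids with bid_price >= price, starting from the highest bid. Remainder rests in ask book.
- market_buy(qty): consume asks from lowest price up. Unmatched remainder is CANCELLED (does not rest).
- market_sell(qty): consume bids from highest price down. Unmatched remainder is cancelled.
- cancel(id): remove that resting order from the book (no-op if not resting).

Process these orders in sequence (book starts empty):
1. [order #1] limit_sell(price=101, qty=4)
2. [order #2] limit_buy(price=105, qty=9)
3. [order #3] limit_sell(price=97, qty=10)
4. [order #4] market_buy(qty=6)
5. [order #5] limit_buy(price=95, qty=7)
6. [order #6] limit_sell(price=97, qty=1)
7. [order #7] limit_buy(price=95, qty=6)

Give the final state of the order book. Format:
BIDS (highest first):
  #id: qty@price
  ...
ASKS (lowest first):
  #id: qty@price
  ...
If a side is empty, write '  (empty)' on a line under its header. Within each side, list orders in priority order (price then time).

After op 1 [order #1] limit_sell(price=101, qty=4): fills=none; bids=[-] asks=[#1:4@101]
After op 2 [order #2] limit_buy(price=105, qty=9): fills=#2x#1:4@101; bids=[#2:5@105] asks=[-]
After op 3 [order #3] limit_sell(price=97, qty=10): fills=#2x#3:5@105; bids=[-] asks=[#3:5@97]
After op 4 [order #4] market_buy(qty=6): fills=#4x#3:5@97; bids=[-] asks=[-]
After op 5 [order #5] limit_buy(price=95, qty=7): fills=none; bids=[#5:7@95] asks=[-]
After op 6 [order #6] limit_sell(price=97, qty=1): fills=none; bids=[#5:7@95] asks=[#6:1@97]
After op 7 [order #7] limit_buy(price=95, qty=6): fills=none; bids=[#5:7@95 #7:6@95] asks=[#6:1@97]

Answer: BIDS (highest first):
  #5: 7@95
  #7: 6@95
ASKS (lowest first):
  #6: 1@97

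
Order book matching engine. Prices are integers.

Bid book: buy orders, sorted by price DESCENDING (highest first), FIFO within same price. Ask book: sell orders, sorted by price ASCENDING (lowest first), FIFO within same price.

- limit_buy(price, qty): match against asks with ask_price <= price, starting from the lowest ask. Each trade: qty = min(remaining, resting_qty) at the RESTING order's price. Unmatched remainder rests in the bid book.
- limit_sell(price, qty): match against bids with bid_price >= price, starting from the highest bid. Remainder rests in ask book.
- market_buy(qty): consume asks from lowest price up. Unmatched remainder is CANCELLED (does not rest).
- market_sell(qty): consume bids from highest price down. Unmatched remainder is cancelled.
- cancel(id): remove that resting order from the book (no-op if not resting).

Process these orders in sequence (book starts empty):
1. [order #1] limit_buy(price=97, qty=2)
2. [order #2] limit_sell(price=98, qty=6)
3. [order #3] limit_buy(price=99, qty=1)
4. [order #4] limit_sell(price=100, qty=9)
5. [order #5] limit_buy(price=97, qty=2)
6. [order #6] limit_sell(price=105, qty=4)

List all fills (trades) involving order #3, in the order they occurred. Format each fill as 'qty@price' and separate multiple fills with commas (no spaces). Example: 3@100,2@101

Answer: 1@98

Derivation:
After op 1 [order #1] limit_buy(price=97, qty=2): fills=none; bids=[#1:2@97] asks=[-]
After op 2 [order #2] limit_sell(price=98, qty=6): fills=none; bids=[#1:2@97] asks=[#2:6@98]
After op 3 [order #3] limit_buy(price=99, qty=1): fills=#3x#2:1@98; bids=[#1:2@97] asks=[#2:5@98]
After op 4 [order #4] limit_sell(price=100, qty=9): fills=none; bids=[#1:2@97] asks=[#2:5@98 #4:9@100]
After op 5 [order #5] limit_buy(price=97, qty=2): fills=none; bids=[#1:2@97 #5:2@97] asks=[#2:5@98 #4:9@100]
After op 6 [order #6] limit_sell(price=105, qty=4): fills=none; bids=[#1:2@97 #5:2@97] asks=[#2:5@98 #4:9@100 #6:4@105]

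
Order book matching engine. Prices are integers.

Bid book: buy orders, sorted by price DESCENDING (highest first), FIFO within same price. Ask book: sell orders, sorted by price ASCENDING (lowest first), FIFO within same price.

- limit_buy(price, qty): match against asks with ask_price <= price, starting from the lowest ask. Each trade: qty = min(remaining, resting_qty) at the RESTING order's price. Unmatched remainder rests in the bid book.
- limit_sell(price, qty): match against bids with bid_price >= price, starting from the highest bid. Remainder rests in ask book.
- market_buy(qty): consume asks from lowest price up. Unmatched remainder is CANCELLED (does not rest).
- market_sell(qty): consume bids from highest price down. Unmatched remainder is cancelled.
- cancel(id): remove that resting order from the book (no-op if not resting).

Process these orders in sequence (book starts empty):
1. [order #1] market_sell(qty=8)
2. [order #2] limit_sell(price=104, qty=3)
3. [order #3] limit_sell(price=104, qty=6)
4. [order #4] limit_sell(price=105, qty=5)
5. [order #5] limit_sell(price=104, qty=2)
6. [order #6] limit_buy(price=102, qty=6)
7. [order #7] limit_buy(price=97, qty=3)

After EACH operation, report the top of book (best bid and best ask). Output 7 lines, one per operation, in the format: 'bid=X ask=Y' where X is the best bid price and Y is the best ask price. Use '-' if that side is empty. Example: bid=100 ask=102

After op 1 [order #1] market_sell(qty=8): fills=none; bids=[-] asks=[-]
After op 2 [order #2] limit_sell(price=104, qty=3): fills=none; bids=[-] asks=[#2:3@104]
After op 3 [order #3] limit_sell(price=104, qty=6): fills=none; bids=[-] asks=[#2:3@104 #3:6@104]
After op 4 [order #4] limit_sell(price=105, qty=5): fills=none; bids=[-] asks=[#2:3@104 #3:6@104 #4:5@105]
After op 5 [order #5] limit_sell(price=104, qty=2): fills=none; bids=[-] asks=[#2:3@104 #3:6@104 #5:2@104 #4:5@105]
After op 6 [order #6] limit_buy(price=102, qty=6): fills=none; bids=[#6:6@102] asks=[#2:3@104 #3:6@104 #5:2@104 #4:5@105]
After op 7 [order #7] limit_buy(price=97, qty=3): fills=none; bids=[#6:6@102 #7:3@97] asks=[#2:3@104 #3:6@104 #5:2@104 #4:5@105]

Answer: bid=- ask=-
bid=- ask=104
bid=- ask=104
bid=- ask=104
bid=- ask=104
bid=102 ask=104
bid=102 ask=104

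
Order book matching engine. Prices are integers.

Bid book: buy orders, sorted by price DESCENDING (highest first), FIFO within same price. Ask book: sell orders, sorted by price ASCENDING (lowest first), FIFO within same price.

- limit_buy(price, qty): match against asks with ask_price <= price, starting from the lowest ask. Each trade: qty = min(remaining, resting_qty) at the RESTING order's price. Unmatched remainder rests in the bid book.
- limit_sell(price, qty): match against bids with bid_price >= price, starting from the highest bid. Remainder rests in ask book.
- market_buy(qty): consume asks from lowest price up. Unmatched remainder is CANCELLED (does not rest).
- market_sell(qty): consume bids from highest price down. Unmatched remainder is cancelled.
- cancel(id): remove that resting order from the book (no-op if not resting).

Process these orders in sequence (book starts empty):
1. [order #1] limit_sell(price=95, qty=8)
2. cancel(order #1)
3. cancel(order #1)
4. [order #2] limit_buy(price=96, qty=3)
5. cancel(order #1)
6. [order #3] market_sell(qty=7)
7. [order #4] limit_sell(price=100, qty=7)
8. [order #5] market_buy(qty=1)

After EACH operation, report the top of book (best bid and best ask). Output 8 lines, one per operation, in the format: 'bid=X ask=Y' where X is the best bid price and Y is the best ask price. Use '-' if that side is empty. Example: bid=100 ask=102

Answer: bid=- ask=95
bid=- ask=-
bid=- ask=-
bid=96 ask=-
bid=96 ask=-
bid=- ask=-
bid=- ask=100
bid=- ask=100

Derivation:
After op 1 [order #1] limit_sell(price=95, qty=8): fills=none; bids=[-] asks=[#1:8@95]
After op 2 cancel(order #1): fills=none; bids=[-] asks=[-]
After op 3 cancel(order #1): fills=none; bids=[-] asks=[-]
After op 4 [order #2] limit_buy(price=96, qty=3): fills=none; bids=[#2:3@96] asks=[-]
After op 5 cancel(order #1): fills=none; bids=[#2:3@96] asks=[-]
After op 6 [order #3] market_sell(qty=7): fills=#2x#3:3@96; bids=[-] asks=[-]
After op 7 [order #4] limit_sell(price=100, qty=7): fills=none; bids=[-] asks=[#4:7@100]
After op 8 [order #5] market_buy(qty=1): fills=#5x#4:1@100; bids=[-] asks=[#4:6@100]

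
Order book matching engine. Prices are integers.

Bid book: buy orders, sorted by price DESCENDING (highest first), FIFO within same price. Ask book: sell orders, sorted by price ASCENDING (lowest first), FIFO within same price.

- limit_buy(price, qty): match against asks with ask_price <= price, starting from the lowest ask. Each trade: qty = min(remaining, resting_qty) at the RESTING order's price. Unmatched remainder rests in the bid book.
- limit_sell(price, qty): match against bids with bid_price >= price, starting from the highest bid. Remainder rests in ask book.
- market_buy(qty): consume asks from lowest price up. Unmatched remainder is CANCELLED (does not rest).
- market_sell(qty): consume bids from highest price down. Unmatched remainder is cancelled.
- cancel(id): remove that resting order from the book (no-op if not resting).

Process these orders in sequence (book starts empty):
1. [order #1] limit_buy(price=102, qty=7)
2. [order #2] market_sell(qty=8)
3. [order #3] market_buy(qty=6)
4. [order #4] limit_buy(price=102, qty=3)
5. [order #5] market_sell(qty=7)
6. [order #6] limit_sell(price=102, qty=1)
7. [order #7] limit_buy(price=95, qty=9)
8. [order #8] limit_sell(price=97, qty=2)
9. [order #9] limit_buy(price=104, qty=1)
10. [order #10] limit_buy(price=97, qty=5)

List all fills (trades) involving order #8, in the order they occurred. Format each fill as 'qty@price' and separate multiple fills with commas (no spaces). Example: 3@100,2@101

Answer: 1@97,1@97

Derivation:
After op 1 [order #1] limit_buy(price=102, qty=7): fills=none; bids=[#1:7@102] asks=[-]
After op 2 [order #2] market_sell(qty=8): fills=#1x#2:7@102; bids=[-] asks=[-]
After op 3 [order #3] market_buy(qty=6): fills=none; bids=[-] asks=[-]
After op 4 [order #4] limit_buy(price=102, qty=3): fills=none; bids=[#4:3@102] asks=[-]
After op 5 [order #5] market_sell(qty=7): fills=#4x#5:3@102; bids=[-] asks=[-]
After op 6 [order #6] limit_sell(price=102, qty=1): fills=none; bids=[-] asks=[#6:1@102]
After op 7 [order #7] limit_buy(price=95, qty=9): fills=none; bids=[#7:9@95] asks=[#6:1@102]
After op 8 [order #8] limit_sell(price=97, qty=2): fills=none; bids=[#7:9@95] asks=[#8:2@97 #6:1@102]
After op 9 [order #9] limit_buy(price=104, qty=1): fills=#9x#8:1@97; bids=[#7:9@95] asks=[#8:1@97 #6:1@102]
After op 10 [order #10] limit_buy(price=97, qty=5): fills=#10x#8:1@97; bids=[#10:4@97 #7:9@95] asks=[#6:1@102]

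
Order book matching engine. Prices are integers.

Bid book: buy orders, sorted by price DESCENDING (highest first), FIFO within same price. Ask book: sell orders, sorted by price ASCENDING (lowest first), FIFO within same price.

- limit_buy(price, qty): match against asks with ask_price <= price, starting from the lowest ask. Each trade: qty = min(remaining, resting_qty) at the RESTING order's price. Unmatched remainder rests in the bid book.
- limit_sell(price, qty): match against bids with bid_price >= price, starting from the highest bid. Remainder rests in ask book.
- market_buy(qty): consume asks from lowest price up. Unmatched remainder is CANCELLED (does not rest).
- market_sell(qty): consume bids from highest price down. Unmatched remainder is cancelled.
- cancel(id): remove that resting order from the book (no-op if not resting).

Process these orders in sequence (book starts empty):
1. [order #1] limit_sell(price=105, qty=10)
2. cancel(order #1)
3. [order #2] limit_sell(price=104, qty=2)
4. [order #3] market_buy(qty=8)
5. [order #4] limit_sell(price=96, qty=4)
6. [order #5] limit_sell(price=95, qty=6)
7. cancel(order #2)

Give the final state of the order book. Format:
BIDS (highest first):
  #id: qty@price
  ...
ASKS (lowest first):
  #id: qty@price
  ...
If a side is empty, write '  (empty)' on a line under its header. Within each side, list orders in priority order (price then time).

After op 1 [order #1] limit_sell(price=105, qty=10): fills=none; bids=[-] asks=[#1:10@105]
After op 2 cancel(order #1): fills=none; bids=[-] asks=[-]
After op 3 [order #2] limit_sell(price=104, qty=2): fills=none; bids=[-] asks=[#2:2@104]
After op 4 [order #3] market_buy(qty=8): fills=#3x#2:2@104; bids=[-] asks=[-]
After op 5 [order #4] limit_sell(price=96, qty=4): fills=none; bids=[-] asks=[#4:4@96]
After op 6 [order #5] limit_sell(price=95, qty=6): fills=none; bids=[-] asks=[#5:6@95 #4:4@96]
After op 7 cancel(order #2): fills=none; bids=[-] asks=[#5:6@95 #4:4@96]

Answer: BIDS (highest first):
  (empty)
ASKS (lowest first):
  #5: 6@95
  #4: 4@96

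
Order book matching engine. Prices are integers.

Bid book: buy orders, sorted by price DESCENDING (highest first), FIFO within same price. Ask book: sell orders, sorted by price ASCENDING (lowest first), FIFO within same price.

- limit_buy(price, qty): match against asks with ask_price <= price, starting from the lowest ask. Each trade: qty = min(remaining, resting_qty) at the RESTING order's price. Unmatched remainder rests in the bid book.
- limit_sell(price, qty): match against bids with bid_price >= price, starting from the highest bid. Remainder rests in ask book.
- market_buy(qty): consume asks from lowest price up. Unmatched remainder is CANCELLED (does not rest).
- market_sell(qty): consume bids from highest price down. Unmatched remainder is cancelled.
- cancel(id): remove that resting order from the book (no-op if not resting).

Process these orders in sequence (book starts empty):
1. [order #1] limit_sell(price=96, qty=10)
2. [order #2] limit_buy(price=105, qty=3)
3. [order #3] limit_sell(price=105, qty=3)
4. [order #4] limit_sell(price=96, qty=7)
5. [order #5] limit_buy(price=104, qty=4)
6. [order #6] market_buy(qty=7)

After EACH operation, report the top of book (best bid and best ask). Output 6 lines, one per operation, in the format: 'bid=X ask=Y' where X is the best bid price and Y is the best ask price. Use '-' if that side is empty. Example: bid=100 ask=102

Answer: bid=- ask=96
bid=- ask=96
bid=- ask=96
bid=- ask=96
bid=- ask=96
bid=- ask=96

Derivation:
After op 1 [order #1] limit_sell(price=96, qty=10): fills=none; bids=[-] asks=[#1:10@96]
After op 2 [order #2] limit_buy(price=105, qty=3): fills=#2x#1:3@96; bids=[-] asks=[#1:7@96]
After op 3 [order #3] limit_sell(price=105, qty=3): fills=none; bids=[-] asks=[#1:7@96 #3:3@105]
After op 4 [order #4] limit_sell(price=96, qty=7): fills=none; bids=[-] asks=[#1:7@96 #4:7@96 #3:3@105]
After op 5 [order #5] limit_buy(price=104, qty=4): fills=#5x#1:4@96; bids=[-] asks=[#1:3@96 #4:7@96 #3:3@105]
After op 6 [order #6] market_buy(qty=7): fills=#6x#1:3@96 #6x#4:4@96; bids=[-] asks=[#4:3@96 #3:3@105]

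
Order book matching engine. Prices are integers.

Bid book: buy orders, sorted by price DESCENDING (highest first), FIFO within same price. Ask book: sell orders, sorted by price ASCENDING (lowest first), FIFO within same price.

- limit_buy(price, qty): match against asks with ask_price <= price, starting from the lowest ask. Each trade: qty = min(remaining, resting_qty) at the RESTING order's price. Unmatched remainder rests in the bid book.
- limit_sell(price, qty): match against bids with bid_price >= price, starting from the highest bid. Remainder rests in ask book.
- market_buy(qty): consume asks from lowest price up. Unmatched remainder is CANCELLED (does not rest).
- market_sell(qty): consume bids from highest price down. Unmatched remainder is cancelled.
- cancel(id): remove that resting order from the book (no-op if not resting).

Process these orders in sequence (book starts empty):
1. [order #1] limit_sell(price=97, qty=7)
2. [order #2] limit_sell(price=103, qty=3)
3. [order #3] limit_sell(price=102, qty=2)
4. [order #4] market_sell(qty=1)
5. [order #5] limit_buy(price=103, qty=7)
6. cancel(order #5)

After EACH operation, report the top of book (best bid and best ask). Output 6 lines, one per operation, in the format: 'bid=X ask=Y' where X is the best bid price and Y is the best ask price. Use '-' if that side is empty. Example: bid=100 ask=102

Answer: bid=- ask=97
bid=- ask=97
bid=- ask=97
bid=- ask=97
bid=- ask=102
bid=- ask=102

Derivation:
After op 1 [order #1] limit_sell(price=97, qty=7): fills=none; bids=[-] asks=[#1:7@97]
After op 2 [order #2] limit_sell(price=103, qty=3): fills=none; bids=[-] asks=[#1:7@97 #2:3@103]
After op 3 [order #3] limit_sell(price=102, qty=2): fills=none; bids=[-] asks=[#1:7@97 #3:2@102 #2:3@103]
After op 4 [order #4] market_sell(qty=1): fills=none; bids=[-] asks=[#1:7@97 #3:2@102 #2:3@103]
After op 5 [order #5] limit_buy(price=103, qty=7): fills=#5x#1:7@97; bids=[-] asks=[#3:2@102 #2:3@103]
After op 6 cancel(order #5): fills=none; bids=[-] asks=[#3:2@102 #2:3@103]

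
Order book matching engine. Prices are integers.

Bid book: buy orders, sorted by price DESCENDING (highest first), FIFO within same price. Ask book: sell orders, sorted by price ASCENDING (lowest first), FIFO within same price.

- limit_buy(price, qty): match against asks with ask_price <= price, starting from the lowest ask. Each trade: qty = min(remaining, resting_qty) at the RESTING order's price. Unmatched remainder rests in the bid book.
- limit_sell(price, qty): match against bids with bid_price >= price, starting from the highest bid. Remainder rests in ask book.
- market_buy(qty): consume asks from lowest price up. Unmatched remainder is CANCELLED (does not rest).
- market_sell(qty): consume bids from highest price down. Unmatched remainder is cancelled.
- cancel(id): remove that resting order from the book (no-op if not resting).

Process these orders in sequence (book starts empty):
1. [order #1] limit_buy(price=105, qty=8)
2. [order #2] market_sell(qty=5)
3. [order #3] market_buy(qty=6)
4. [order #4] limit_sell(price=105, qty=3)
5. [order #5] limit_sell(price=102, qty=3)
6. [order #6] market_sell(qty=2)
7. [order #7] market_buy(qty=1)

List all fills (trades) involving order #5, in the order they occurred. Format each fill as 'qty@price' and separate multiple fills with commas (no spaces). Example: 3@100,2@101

Answer: 1@102

Derivation:
After op 1 [order #1] limit_buy(price=105, qty=8): fills=none; bids=[#1:8@105] asks=[-]
After op 2 [order #2] market_sell(qty=5): fills=#1x#2:5@105; bids=[#1:3@105] asks=[-]
After op 3 [order #3] market_buy(qty=6): fills=none; bids=[#1:3@105] asks=[-]
After op 4 [order #4] limit_sell(price=105, qty=3): fills=#1x#4:3@105; bids=[-] asks=[-]
After op 5 [order #5] limit_sell(price=102, qty=3): fills=none; bids=[-] asks=[#5:3@102]
After op 6 [order #6] market_sell(qty=2): fills=none; bids=[-] asks=[#5:3@102]
After op 7 [order #7] market_buy(qty=1): fills=#7x#5:1@102; bids=[-] asks=[#5:2@102]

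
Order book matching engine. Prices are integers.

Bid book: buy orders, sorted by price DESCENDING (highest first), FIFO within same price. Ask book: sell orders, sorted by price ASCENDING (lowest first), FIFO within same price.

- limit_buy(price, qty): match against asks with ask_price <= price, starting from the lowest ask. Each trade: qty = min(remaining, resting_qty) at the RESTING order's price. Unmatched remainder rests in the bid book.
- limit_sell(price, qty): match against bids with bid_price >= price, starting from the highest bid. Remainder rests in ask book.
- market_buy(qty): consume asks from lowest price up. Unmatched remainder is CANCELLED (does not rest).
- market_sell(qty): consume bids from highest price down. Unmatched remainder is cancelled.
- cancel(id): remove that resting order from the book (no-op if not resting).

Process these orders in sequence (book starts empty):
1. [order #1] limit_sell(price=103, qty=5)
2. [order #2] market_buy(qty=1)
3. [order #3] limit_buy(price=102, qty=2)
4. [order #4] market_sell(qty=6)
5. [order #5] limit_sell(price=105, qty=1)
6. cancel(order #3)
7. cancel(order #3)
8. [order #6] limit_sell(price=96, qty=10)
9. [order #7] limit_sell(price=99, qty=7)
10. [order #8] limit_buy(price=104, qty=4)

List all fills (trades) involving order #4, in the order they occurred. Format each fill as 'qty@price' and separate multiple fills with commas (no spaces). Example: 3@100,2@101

Answer: 2@102

Derivation:
After op 1 [order #1] limit_sell(price=103, qty=5): fills=none; bids=[-] asks=[#1:5@103]
After op 2 [order #2] market_buy(qty=1): fills=#2x#1:1@103; bids=[-] asks=[#1:4@103]
After op 3 [order #3] limit_buy(price=102, qty=2): fills=none; bids=[#3:2@102] asks=[#1:4@103]
After op 4 [order #4] market_sell(qty=6): fills=#3x#4:2@102; bids=[-] asks=[#1:4@103]
After op 5 [order #5] limit_sell(price=105, qty=1): fills=none; bids=[-] asks=[#1:4@103 #5:1@105]
After op 6 cancel(order #3): fills=none; bids=[-] asks=[#1:4@103 #5:1@105]
After op 7 cancel(order #3): fills=none; bids=[-] asks=[#1:4@103 #5:1@105]
After op 8 [order #6] limit_sell(price=96, qty=10): fills=none; bids=[-] asks=[#6:10@96 #1:4@103 #5:1@105]
After op 9 [order #7] limit_sell(price=99, qty=7): fills=none; bids=[-] asks=[#6:10@96 #7:7@99 #1:4@103 #5:1@105]
After op 10 [order #8] limit_buy(price=104, qty=4): fills=#8x#6:4@96; bids=[-] asks=[#6:6@96 #7:7@99 #1:4@103 #5:1@105]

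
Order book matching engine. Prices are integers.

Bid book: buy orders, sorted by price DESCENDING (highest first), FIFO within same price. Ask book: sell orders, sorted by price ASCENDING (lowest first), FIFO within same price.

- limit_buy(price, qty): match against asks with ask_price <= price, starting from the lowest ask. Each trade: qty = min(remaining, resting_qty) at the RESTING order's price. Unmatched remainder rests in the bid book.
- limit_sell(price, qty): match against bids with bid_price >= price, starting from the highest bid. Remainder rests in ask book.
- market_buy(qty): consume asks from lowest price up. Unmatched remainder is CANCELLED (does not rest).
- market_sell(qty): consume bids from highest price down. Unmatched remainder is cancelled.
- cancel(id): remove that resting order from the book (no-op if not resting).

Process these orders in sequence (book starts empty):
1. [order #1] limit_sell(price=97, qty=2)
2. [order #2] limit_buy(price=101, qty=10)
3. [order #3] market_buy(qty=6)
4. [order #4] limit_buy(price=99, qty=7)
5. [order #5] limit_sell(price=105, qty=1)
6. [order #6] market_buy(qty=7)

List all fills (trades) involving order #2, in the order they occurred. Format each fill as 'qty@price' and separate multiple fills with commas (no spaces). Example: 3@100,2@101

After op 1 [order #1] limit_sell(price=97, qty=2): fills=none; bids=[-] asks=[#1:2@97]
After op 2 [order #2] limit_buy(price=101, qty=10): fills=#2x#1:2@97; bids=[#2:8@101] asks=[-]
After op 3 [order #3] market_buy(qty=6): fills=none; bids=[#2:8@101] asks=[-]
After op 4 [order #4] limit_buy(price=99, qty=7): fills=none; bids=[#2:8@101 #4:7@99] asks=[-]
After op 5 [order #5] limit_sell(price=105, qty=1): fills=none; bids=[#2:8@101 #4:7@99] asks=[#5:1@105]
After op 6 [order #6] market_buy(qty=7): fills=#6x#5:1@105; bids=[#2:8@101 #4:7@99] asks=[-]

Answer: 2@97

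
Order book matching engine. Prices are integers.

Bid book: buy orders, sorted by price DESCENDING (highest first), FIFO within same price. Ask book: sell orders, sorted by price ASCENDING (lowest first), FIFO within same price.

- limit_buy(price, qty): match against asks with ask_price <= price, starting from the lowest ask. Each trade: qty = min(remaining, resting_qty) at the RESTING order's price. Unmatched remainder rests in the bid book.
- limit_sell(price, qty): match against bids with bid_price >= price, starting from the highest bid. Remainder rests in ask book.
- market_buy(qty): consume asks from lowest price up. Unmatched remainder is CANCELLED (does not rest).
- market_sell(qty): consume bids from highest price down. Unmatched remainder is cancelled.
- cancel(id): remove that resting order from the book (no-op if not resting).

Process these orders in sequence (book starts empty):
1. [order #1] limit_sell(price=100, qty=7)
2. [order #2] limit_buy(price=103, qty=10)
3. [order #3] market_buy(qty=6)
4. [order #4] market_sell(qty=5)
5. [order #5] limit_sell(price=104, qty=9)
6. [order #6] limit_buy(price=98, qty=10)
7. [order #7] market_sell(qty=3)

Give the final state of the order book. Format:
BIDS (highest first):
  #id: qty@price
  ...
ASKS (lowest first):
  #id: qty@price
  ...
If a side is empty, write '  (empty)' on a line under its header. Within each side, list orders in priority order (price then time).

After op 1 [order #1] limit_sell(price=100, qty=7): fills=none; bids=[-] asks=[#1:7@100]
After op 2 [order #2] limit_buy(price=103, qty=10): fills=#2x#1:7@100; bids=[#2:3@103] asks=[-]
After op 3 [order #3] market_buy(qty=6): fills=none; bids=[#2:3@103] asks=[-]
After op 4 [order #4] market_sell(qty=5): fills=#2x#4:3@103; bids=[-] asks=[-]
After op 5 [order #5] limit_sell(price=104, qty=9): fills=none; bids=[-] asks=[#5:9@104]
After op 6 [order #6] limit_buy(price=98, qty=10): fills=none; bids=[#6:10@98] asks=[#5:9@104]
After op 7 [order #7] market_sell(qty=3): fills=#6x#7:3@98; bids=[#6:7@98] asks=[#5:9@104]

Answer: BIDS (highest first):
  #6: 7@98
ASKS (lowest first):
  #5: 9@104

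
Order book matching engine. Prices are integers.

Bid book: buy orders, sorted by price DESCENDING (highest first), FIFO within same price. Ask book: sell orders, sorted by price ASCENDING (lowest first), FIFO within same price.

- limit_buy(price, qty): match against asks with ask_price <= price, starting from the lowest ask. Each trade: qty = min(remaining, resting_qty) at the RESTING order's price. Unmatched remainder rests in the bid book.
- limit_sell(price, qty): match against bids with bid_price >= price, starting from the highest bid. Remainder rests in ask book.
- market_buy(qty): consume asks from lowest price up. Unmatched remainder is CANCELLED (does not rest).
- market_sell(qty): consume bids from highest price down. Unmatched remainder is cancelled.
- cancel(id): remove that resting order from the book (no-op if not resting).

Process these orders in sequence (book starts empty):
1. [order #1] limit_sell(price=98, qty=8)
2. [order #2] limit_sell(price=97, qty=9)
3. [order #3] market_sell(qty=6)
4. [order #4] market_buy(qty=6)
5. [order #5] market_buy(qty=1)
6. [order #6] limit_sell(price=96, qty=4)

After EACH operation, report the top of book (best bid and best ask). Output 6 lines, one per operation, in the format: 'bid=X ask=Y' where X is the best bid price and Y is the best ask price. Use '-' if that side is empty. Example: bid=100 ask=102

After op 1 [order #1] limit_sell(price=98, qty=8): fills=none; bids=[-] asks=[#1:8@98]
After op 2 [order #2] limit_sell(price=97, qty=9): fills=none; bids=[-] asks=[#2:9@97 #1:8@98]
After op 3 [order #3] market_sell(qty=6): fills=none; bids=[-] asks=[#2:9@97 #1:8@98]
After op 4 [order #4] market_buy(qty=6): fills=#4x#2:6@97; bids=[-] asks=[#2:3@97 #1:8@98]
After op 5 [order #5] market_buy(qty=1): fills=#5x#2:1@97; bids=[-] asks=[#2:2@97 #1:8@98]
After op 6 [order #6] limit_sell(price=96, qty=4): fills=none; bids=[-] asks=[#6:4@96 #2:2@97 #1:8@98]

Answer: bid=- ask=98
bid=- ask=97
bid=- ask=97
bid=- ask=97
bid=- ask=97
bid=- ask=96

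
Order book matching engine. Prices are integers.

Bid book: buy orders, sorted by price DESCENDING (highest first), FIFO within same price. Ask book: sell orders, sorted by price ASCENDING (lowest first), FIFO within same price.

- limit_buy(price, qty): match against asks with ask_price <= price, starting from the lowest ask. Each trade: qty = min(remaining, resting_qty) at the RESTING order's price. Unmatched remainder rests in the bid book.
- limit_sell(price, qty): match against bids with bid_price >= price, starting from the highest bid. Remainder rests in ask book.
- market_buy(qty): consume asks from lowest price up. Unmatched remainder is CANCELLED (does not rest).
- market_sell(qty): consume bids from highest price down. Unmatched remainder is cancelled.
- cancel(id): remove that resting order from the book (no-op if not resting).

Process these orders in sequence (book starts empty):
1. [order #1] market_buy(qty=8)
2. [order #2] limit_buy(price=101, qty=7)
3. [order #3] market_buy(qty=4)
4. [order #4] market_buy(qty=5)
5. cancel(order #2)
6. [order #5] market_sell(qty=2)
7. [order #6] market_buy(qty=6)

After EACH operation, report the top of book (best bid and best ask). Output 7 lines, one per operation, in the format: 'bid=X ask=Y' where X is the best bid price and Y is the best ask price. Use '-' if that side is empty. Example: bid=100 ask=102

After op 1 [order #1] market_buy(qty=8): fills=none; bids=[-] asks=[-]
After op 2 [order #2] limit_buy(price=101, qty=7): fills=none; bids=[#2:7@101] asks=[-]
After op 3 [order #3] market_buy(qty=4): fills=none; bids=[#2:7@101] asks=[-]
After op 4 [order #4] market_buy(qty=5): fills=none; bids=[#2:7@101] asks=[-]
After op 5 cancel(order #2): fills=none; bids=[-] asks=[-]
After op 6 [order #5] market_sell(qty=2): fills=none; bids=[-] asks=[-]
After op 7 [order #6] market_buy(qty=6): fills=none; bids=[-] asks=[-]

Answer: bid=- ask=-
bid=101 ask=-
bid=101 ask=-
bid=101 ask=-
bid=- ask=-
bid=- ask=-
bid=- ask=-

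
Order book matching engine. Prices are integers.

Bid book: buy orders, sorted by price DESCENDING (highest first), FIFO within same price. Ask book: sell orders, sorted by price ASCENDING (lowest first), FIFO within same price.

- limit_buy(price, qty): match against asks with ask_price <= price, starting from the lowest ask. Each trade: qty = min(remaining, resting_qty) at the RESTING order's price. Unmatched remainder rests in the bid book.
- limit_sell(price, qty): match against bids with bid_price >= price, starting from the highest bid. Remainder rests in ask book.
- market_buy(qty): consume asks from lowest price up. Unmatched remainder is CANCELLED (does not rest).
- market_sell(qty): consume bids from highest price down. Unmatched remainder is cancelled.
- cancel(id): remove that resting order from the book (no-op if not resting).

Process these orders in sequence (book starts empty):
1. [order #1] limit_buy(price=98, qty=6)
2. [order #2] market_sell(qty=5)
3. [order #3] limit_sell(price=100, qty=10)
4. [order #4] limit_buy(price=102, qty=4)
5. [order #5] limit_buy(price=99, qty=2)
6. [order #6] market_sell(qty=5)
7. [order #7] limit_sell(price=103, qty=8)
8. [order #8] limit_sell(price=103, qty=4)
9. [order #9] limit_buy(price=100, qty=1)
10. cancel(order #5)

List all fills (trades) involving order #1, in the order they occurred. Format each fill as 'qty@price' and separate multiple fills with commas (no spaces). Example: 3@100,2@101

Answer: 5@98,1@98

Derivation:
After op 1 [order #1] limit_buy(price=98, qty=6): fills=none; bids=[#1:6@98] asks=[-]
After op 2 [order #2] market_sell(qty=5): fills=#1x#2:5@98; bids=[#1:1@98] asks=[-]
After op 3 [order #3] limit_sell(price=100, qty=10): fills=none; bids=[#1:1@98] asks=[#3:10@100]
After op 4 [order #4] limit_buy(price=102, qty=4): fills=#4x#3:4@100; bids=[#1:1@98] asks=[#3:6@100]
After op 5 [order #5] limit_buy(price=99, qty=2): fills=none; bids=[#5:2@99 #1:1@98] asks=[#3:6@100]
After op 6 [order #6] market_sell(qty=5): fills=#5x#6:2@99 #1x#6:1@98; bids=[-] asks=[#3:6@100]
After op 7 [order #7] limit_sell(price=103, qty=8): fills=none; bids=[-] asks=[#3:6@100 #7:8@103]
After op 8 [order #8] limit_sell(price=103, qty=4): fills=none; bids=[-] asks=[#3:6@100 #7:8@103 #8:4@103]
After op 9 [order #9] limit_buy(price=100, qty=1): fills=#9x#3:1@100; bids=[-] asks=[#3:5@100 #7:8@103 #8:4@103]
After op 10 cancel(order #5): fills=none; bids=[-] asks=[#3:5@100 #7:8@103 #8:4@103]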